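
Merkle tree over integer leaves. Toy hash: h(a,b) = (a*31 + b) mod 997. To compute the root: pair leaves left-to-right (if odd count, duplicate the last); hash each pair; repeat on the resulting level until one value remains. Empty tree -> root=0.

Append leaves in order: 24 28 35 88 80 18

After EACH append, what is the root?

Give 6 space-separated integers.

Answer: 24 772 127 180 761 771

Derivation:
After append 24 (leaves=[24]):
  L0: [24]
  root=24
After append 28 (leaves=[24, 28]):
  L0: [24, 28]
  L1: h(24,28)=(24*31+28)%997=772 -> [772]
  root=772
After append 35 (leaves=[24, 28, 35]):
  L0: [24, 28, 35]
  L1: h(24,28)=(24*31+28)%997=772 h(35,35)=(35*31+35)%997=123 -> [772, 123]
  L2: h(772,123)=(772*31+123)%997=127 -> [127]
  root=127
After append 88 (leaves=[24, 28, 35, 88]):
  L0: [24, 28, 35, 88]
  L1: h(24,28)=(24*31+28)%997=772 h(35,88)=(35*31+88)%997=176 -> [772, 176]
  L2: h(772,176)=(772*31+176)%997=180 -> [180]
  root=180
After append 80 (leaves=[24, 28, 35, 88, 80]):
  L0: [24, 28, 35, 88, 80]
  L1: h(24,28)=(24*31+28)%997=772 h(35,88)=(35*31+88)%997=176 h(80,80)=(80*31+80)%997=566 -> [772, 176, 566]
  L2: h(772,176)=(772*31+176)%997=180 h(566,566)=(566*31+566)%997=166 -> [180, 166]
  L3: h(180,166)=(180*31+166)%997=761 -> [761]
  root=761
After append 18 (leaves=[24, 28, 35, 88, 80, 18]):
  L0: [24, 28, 35, 88, 80, 18]
  L1: h(24,28)=(24*31+28)%997=772 h(35,88)=(35*31+88)%997=176 h(80,18)=(80*31+18)%997=504 -> [772, 176, 504]
  L2: h(772,176)=(772*31+176)%997=180 h(504,504)=(504*31+504)%997=176 -> [180, 176]
  L3: h(180,176)=(180*31+176)%997=771 -> [771]
  root=771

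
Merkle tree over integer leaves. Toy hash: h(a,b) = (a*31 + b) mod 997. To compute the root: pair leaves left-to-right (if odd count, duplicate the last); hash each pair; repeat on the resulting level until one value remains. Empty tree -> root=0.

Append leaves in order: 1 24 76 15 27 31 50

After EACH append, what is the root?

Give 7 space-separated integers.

After append 1 (leaves=[1]):
  L0: [1]
  root=1
After append 24 (leaves=[1, 24]):
  L0: [1, 24]
  L1: h(1,24)=(1*31+24)%997=55 -> [55]
  root=55
After append 76 (leaves=[1, 24, 76]):
  L0: [1, 24, 76]
  L1: h(1,24)=(1*31+24)%997=55 h(76,76)=(76*31+76)%997=438 -> [55, 438]
  L2: h(55,438)=(55*31+438)%997=149 -> [149]
  root=149
After append 15 (leaves=[1, 24, 76, 15]):
  L0: [1, 24, 76, 15]
  L1: h(1,24)=(1*31+24)%997=55 h(76,15)=(76*31+15)%997=377 -> [55, 377]
  L2: h(55,377)=(55*31+377)%997=88 -> [88]
  root=88
After append 27 (leaves=[1, 24, 76, 15, 27]):
  L0: [1, 24, 76, 15, 27]
  L1: h(1,24)=(1*31+24)%997=55 h(76,15)=(76*31+15)%997=377 h(27,27)=(27*31+27)%997=864 -> [55, 377, 864]
  L2: h(55,377)=(55*31+377)%997=88 h(864,864)=(864*31+864)%997=729 -> [88, 729]
  L3: h(88,729)=(88*31+729)%997=466 -> [466]
  root=466
After append 31 (leaves=[1, 24, 76, 15, 27, 31]):
  L0: [1, 24, 76, 15, 27, 31]
  L1: h(1,24)=(1*31+24)%997=55 h(76,15)=(76*31+15)%997=377 h(27,31)=(27*31+31)%997=868 -> [55, 377, 868]
  L2: h(55,377)=(55*31+377)%997=88 h(868,868)=(868*31+868)%997=857 -> [88, 857]
  L3: h(88,857)=(88*31+857)%997=594 -> [594]
  root=594
After append 50 (leaves=[1, 24, 76, 15, 27, 31, 50]):
  L0: [1, 24, 76, 15, 27, 31, 50]
  L1: h(1,24)=(1*31+24)%997=55 h(76,15)=(76*31+15)%997=377 h(27,31)=(27*31+31)%997=868 h(50,50)=(50*31+50)%997=603 -> [55, 377, 868, 603]
  L2: h(55,377)=(55*31+377)%997=88 h(868,603)=(868*31+603)%997=592 -> [88, 592]
  L3: h(88,592)=(88*31+592)%997=329 -> [329]
  root=329

Answer: 1 55 149 88 466 594 329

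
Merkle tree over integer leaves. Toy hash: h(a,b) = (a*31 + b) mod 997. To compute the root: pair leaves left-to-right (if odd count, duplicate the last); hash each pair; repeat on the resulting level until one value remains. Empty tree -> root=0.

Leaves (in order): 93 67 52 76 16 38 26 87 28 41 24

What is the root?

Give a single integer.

L0: [93, 67, 52, 76, 16, 38, 26, 87, 28, 41, 24]
L1: h(93,67)=(93*31+67)%997=956 h(52,76)=(52*31+76)%997=691 h(16,38)=(16*31+38)%997=534 h(26,87)=(26*31+87)%997=893 h(28,41)=(28*31+41)%997=909 h(24,24)=(24*31+24)%997=768 -> [956, 691, 534, 893, 909, 768]
L2: h(956,691)=(956*31+691)%997=417 h(534,893)=(534*31+893)%997=498 h(909,768)=(909*31+768)%997=34 -> [417, 498, 34]
L3: h(417,498)=(417*31+498)%997=464 h(34,34)=(34*31+34)%997=91 -> [464, 91]
L4: h(464,91)=(464*31+91)%997=517 -> [517]

Answer: 517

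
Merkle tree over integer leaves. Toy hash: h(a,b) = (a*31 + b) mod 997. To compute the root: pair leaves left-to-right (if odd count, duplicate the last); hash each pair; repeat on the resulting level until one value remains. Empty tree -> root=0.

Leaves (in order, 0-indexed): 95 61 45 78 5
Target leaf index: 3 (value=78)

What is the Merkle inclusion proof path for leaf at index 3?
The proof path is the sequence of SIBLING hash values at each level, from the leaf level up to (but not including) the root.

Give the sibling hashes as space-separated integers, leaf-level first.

Answer: 45 15 135

Derivation:
L0 (leaves): [95, 61, 45, 78, 5], target index=3
L1: h(95,61)=(95*31+61)%997=15 [pair 0] h(45,78)=(45*31+78)%997=476 [pair 1] h(5,5)=(5*31+5)%997=160 [pair 2] -> [15, 476, 160]
  Sibling for proof at L0: 45
L2: h(15,476)=(15*31+476)%997=941 [pair 0] h(160,160)=(160*31+160)%997=135 [pair 1] -> [941, 135]
  Sibling for proof at L1: 15
L3: h(941,135)=(941*31+135)%997=393 [pair 0] -> [393]
  Sibling for proof at L2: 135
Root: 393
Proof path (sibling hashes from leaf to root): [45, 15, 135]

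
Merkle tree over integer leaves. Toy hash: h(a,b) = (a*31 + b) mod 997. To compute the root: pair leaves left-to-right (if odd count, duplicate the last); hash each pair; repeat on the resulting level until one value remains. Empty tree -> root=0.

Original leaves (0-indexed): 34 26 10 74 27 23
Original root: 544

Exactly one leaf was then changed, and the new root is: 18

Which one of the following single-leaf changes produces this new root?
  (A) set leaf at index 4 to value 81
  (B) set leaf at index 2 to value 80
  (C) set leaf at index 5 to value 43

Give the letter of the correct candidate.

Answer: B

Derivation:
Original leaves: [34, 26, 10, 74, 27, 23]
Target new root: 18
Try each candidate change and compute the resulting root:
Candidate A: set leaf[4] = 81 -> leaves = [34, 26, 10, 74, 81, 23]
  L0: [34, 26, 10, 74, 81, 23]
  L1: h(34,26)=(34*31+26)%997=83 h(10,74)=(10*31+74)%997=384 h(81,23)=(81*31+23)%997=540 -> [83, 384, 540]
  L2: h(83,384)=(83*31+384)%997=963 h(540,540)=(540*31+540)%997=331 -> [963, 331]
  L3: h(963,331)=(963*31+331)%997=274 -> [274]
  root = 274 != target 18
Candidate B: set leaf[2] = 80 -> leaves = [34, 26, 80, 74, 27, 23]
  L0: [34, 26, 80, 74, 27, 23]
  L1: h(34,26)=(34*31+26)%997=83 h(80,74)=(80*31+74)%997=560 h(27,23)=(27*31+23)%997=860 -> [83, 560, 860]
  L2: h(83,560)=(83*31+560)%997=142 h(860,860)=(860*31+860)%997=601 -> [142, 601]
  L3: h(142,601)=(142*31+601)%997=18 -> [18]
  root = 18 == target 18  ** MATCH **
Candidate C: set leaf[5] = 43 -> leaves = [34, 26, 10, 74, 27, 43]
  L0: [34, 26, 10, 74, 27, 43]
  L1: h(34,26)=(34*31+26)%997=83 h(10,74)=(10*31+74)%997=384 h(27,43)=(27*31+43)%997=880 -> [83, 384, 880]
  L2: h(83,384)=(83*31+384)%997=963 h(880,880)=(880*31+880)%997=244 -> [963, 244]
  L3: h(963,244)=(963*31+244)%997=187 -> [187]
  root = 187 != target 18
Candidate B produces the target root.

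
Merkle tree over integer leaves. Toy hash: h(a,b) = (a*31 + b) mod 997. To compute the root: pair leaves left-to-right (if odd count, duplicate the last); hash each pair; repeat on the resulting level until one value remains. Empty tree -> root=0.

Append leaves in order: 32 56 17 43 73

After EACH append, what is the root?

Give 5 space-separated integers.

After append 32 (leaves=[32]):
  L0: [32]
  root=32
After append 56 (leaves=[32, 56]):
  L0: [32, 56]
  L1: h(32,56)=(32*31+56)%997=51 -> [51]
  root=51
After append 17 (leaves=[32, 56, 17]):
  L0: [32, 56, 17]
  L1: h(32,56)=(32*31+56)%997=51 h(17,17)=(17*31+17)%997=544 -> [51, 544]
  L2: h(51,544)=(51*31+544)%997=131 -> [131]
  root=131
After append 43 (leaves=[32, 56, 17, 43]):
  L0: [32, 56, 17, 43]
  L1: h(32,56)=(32*31+56)%997=51 h(17,43)=(17*31+43)%997=570 -> [51, 570]
  L2: h(51,570)=(51*31+570)%997=157 -> [157]
  root=157
After append 73 (leaves=[32, 56, 17, 43, 73]):
  L0: [32, 56, 17, 43, 73]
  L1: h(32,56)=(32*31+56)%997=51 h(17,43)=(17*31+43)%997=570 h(73,73)=(73*31+73)%997=342 -> [51, 570, 342]
  L2: h(51,570)=(51*31+570)%997=157 h(342,342)=(342*31+342)%997=974 -> [157, 974]
  L3: h(157,974)=(157*31+974)%997=856 -> [856]
  root=856

Answer: 32 51 131 157 856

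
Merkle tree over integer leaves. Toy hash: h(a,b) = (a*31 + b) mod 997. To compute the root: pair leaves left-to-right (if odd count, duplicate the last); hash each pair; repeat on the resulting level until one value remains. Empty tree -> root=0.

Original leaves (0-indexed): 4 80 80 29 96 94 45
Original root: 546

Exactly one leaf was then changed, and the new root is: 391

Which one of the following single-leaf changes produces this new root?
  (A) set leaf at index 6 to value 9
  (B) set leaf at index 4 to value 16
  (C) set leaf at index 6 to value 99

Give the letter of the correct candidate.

Answer: A

Derivation:
Original leaves: [4, 80, 80, 29, 96, 94, 45]
Target new root: 391
Try each candidate change and compute the resulting root:
Candidate A: set leaf[6] = 9 -> leaves = [4, 80, 80, 29, 96, 94, 9]
  L0: [4, 80, 80, 29, 96, 94, 9]
  L1: h(4,80)=(4*31+80)%997=204 h(80,29)=(80*31+29)%997=515 h(96,94)=(96*31+94)%997=79 h(9,9)=(9*31+9)%997=288 -> [204, 515, 79, 288]
  L2: h(204,515)=(204*31+515)%997=857 h(79,288)=(79*31+288)%997=743 -> [857, 743]
  L3: h(857,743)=(857*31+743)%997=391 -> [391]
  root = 391 == target 391  ** MATCH **
Candidate B: set leaf[4] = 16 -> leaves = [4, 80, 80, 29, 16, 94, 45]
  L0: [4, 80, 80, 29, 16, 94, 45]
  L1: h(4,80)=(4*31+80)%997=204 h(80,29)=(80*31+29)%997=515 h(16,94)=(16*31+94)%997=590 h(45,45)=(45*31+45)%997=443 -> [204, 515, 590, 443]
  L2: h(204,515)=(204*31+515)%997=857 h(590,443)=(590*31+443)%997=787 -> [857, 787]
  L3: h(857,787)=(857*31+787)%997=435 -> [435]
  root = 435 != target 391
Candidate C: set leaf[6] = 99 -> leaves = [4, 80, 80, 29, 96, 94, 99]
  L0: [4, 80, 80, 29, 96, 94, 99]
  L1: h(4,80)=(4*31+80)%997=204 h(80,29)=(80*31+29)%997=515 h(96,94)=(96*31+94)%997=79 h(99,99)=(99*31+99)%997=177 -> [204, 515, 79, 177]
  L2: h(204,515)=(204*31+515)%997=857 h(79,177)=(79*31+177)%997=632 -> [857, 632]
  L3: h(857,632)=(857*31+632)%997=280 -> [280]
  root = 280 != target 391
Candidate A produces the target root.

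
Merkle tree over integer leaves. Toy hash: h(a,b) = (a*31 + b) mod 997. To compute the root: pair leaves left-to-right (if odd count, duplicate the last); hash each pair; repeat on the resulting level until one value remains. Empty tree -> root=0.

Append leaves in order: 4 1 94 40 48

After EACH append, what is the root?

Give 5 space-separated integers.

Answer: 4 125 901 847 634

Derivation:
After append 4 (leaves=[4]):
  L0: [4]
  root=4
After append 1 (leaves=[4, 1]):
  L0: [4, 1]
  L1: h(4,1)=(4*31+1)%997=125 -> [125]
  root=125
After append 94 (leaves=[4, 1, 94]):
  L0: [4, 1, 94]
  L1: h(4,1)=(4*31+1)%997=125 h(94,94)=(94*31+94)%997=17 -> [125, 17]
  L2: h(125,17)=(125*31+17)%997=901 -> [901]
  root=901
After append 40 (leaves=[4, 1, 94, 40]):
  L0: [4, 1, 94, 40]
  L1: h(4,1)=(4*31+1)%997=125 h(94,40)=(94*31+40)%997=960 -> [125, 960]
  L2: h(125,960)=(125*31+960)%997=847 -> [847]
  root=847
After append 48 (leaves=[4, 1, 94, 40, 48]):
  L0: [4, 1, 94, 40, 48]
  L1: h(4,1)=(4*31+1)%997=125 h(94,40)=(94*31+40)%997=960 h(48,48)=(48*31+48)%997=539 -> [125, 960, 539]
  L2: h(125,960)=(125*31+960)%997=847 h(539,539)=(539*31+539)%997=299 -> [847, 299]
  L3: h(847,299)=(847*31+299)%997=634 -> [634]
  root=634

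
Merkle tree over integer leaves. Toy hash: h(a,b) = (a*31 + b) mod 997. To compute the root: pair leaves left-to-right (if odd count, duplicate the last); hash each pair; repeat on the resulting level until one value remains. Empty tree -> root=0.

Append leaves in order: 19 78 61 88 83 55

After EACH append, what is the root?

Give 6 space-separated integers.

Answer: 19 667 695 722 695 796

Derivation:
After append 19 (leaves=[19]):
  L0: [19]
  root=19
After append 78 (leaves=[19, 78]):
  L0: [19, 78]
  L1: h(19,78)=(19*31+78)%997=667 -> [667]
  root=667
After append 61 (leaves=[19, 78, 61]):
  L0: [19, 78, 61]
  L1: h(19,78)=(19*31+78)%997=667 h(61,61)=(61*31+61)%997=955 -> [667, 955]
  L2: h(667,955)=(667*31+955)%997=695 -> [695]
  root=695
After append 88 (leaves=[19, 78, 61, 88]):
  L0: [19, 78, 61, 88]
  L1: h(19,78)=(19*31+78)%997=667 h(61,88)=(61*31+88)%997=982 -> [667, 982]
  L2: h(667,982)=(667*31+982)%997=722 -> [722]
  root=722
After append 83 (leaves=[19, 78, 61, 88, 83]):
  L0: [19, 78, 61, 88, 83]
  L1: h(19,78)=(19*31+78)%997=667 h(61,88)=(61*31+88)%997=982 h(83,83)=(83*31+83)%997=662 -> [667, 982, 662]
  L2: h(667,982)=(667*31+982)%997=722 h(662,662)=(662*31+662)%997=247 -> [722, 247]
  L3: h(722,247)=(722*31+247)%997=695 -> [695]
  root=695
After append 55 (leaves=[19, 78, 61, 88, 83, 55]):
  L0: [19, 78, 61, 88, 83, 55]
  L1: h(19,78)=(19*31+78)%997=667 h(61,88)=(61*31+88)%997=982 h(83,55)=(83*31+55)%997=634 -> [667, 982, 634]
  L2: h(667,982)=(667*31+982)%997=722 h(634,634)=(634*31+634)%997=348 -> [722, 348]
  L3: h(722,348)=(722*31+348)%997=796 -> [796]
  root=796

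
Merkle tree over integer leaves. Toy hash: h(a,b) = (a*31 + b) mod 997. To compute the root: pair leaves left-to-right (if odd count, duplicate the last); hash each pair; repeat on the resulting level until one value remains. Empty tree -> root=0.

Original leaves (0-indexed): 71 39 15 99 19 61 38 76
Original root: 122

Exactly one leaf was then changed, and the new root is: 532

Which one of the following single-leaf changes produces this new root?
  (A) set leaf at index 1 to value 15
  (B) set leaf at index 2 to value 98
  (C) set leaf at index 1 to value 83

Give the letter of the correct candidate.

Original leaves: [71, 39, 15, 99, 19, 61, 38, 76]
Target new root: 532
Try each candidate change and compute the resulting root:
Candidate A: set leaf[1] = 15 -> leaves = [71, 15, 15, 99, 19, 61, 38, 76]
  L0: [71, 15, 15, 99, 19, 61, 38, 76]
  L1: h(71,15)=(71*31+15)%997=222 h(15,99)=(15*31+99)%997=564 h(19,61)=(19*31+61)%997=650 h(38,76)=(38*31+76)%997=257 -> [222, 564, 650, 257]
  L2: h(222,564)=(222*31+564)%997=467 h(650,257)=(650*31+257)%997=467 -> [467, 467]
  L3: h(467,467)=(467*31+467)%997=986 -> [986]
  root = 986 != target 532
Candidate B: set leaf[2] = 98 -> leaves = [71, 39, 98, 99, 19, 61, 38, 76]
  L0: [71, 39, 98, 99, 19, 61, 38, 76]
  L1: h(71,39)=(71*31+39)%997=246 h(98,99)=(98*31+99)%997=146 h(19,61)=(19*31+61)%997=650 h(38,76)=(38*31+76)%997=257 -> [246, 146, 650, 257]
  L2: h(246,146)=(246*31+146)%997=793 h(650,257)=(650*31+257)%997=467 -> [793, 467]
  L3: h(793,467)=(793*31+467)%997=125 -> [125]
  root = 125 != target 532
Candidate C: set leaf[1] = 83 -> leaves = [71, 83, 15, 99, 19, 61, 38, 76]
  L0: [71, 83, 15, 99, 19, 61, 38, 76]
  L1: h(71,83)=(71*31+83)%997=290 h(15,99)=(15*31+99)%997=564 h(19,61)=(19*31+61)%997=650 h(38,76)=(38*31+76)%997=257 -> [290, 564, 650, 257]
  L2: h(290,564)=(290*31+564)%997=581 h(650,257)=(650*31+257)%997=467 -> [581, 467]
  L3: h(581,467)=(581*31+467)%997=532 -> [532]
  root = 532 == target 532  ** MATCH **
Candidate C produces the target root.

Answer: C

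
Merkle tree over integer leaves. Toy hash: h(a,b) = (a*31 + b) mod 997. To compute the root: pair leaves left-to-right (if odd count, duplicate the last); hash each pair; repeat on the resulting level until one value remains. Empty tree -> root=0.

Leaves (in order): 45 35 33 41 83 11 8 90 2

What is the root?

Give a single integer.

Answer: 835

Derivation:
L0: [45, 35, 33, 41, 83, 11, 8, 90, 2]
L1: h(45,35)=(45*31+35)%997=433 h(33,41)=(33*31+41)%997=67 h(83,11)=(83*31+11)%997=590 h(8,90)=(8*31+90)%997=338 h(2,2)=(2*31+2)%997=64 -> [433, 67, 590, 338, 64]
L2: h(433,67)=(433*31+67)%997=529 h(590,338)=(590*31+338)%997=682 h(64,64)=(64*31+64)%997=54 -> [529, 682, 54]
L3: h(529,682)=(529*31+682)%997=132 h(54,54)=(54*31+54)%997=731 -> [132, 731]
L4: h(132,731)=(132*31+731)%997=835 -> [835]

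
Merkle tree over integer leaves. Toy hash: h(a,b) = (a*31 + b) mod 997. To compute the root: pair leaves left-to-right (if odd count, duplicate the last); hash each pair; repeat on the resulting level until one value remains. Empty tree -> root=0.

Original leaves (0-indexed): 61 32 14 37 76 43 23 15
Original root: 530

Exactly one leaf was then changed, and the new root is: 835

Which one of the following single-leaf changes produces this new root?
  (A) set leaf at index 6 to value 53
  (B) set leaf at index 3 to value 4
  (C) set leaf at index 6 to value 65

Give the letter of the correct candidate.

Answer: C

Derivation:
Original leaves: [61, 32, 14, 37, 76, 43, 23, 15]
Target new root: 835
Try each candidate change and compute the resulting root:
Candidate A: set leaf[6] = 53 -> leaves = [61, 32, 14, 37, 76, 43, 53, 15]
  L0: [61, 32, 14, 37, 76, 43, 53, 15]
  L1: h(61,32)=(61*31+32)%997=926 h(14,37)=(14*31+37)%997=471 h(76,43)=(76*31+43)%997=405 h(53,15)=(53*31+15)%997=661 -> [926, 471, 405, 661]
  L2: h(926,471)=(926*31+471)%997=264 h(405,661)=(405*31+661)%997=255 -> [264, 255]
  L3: h(264,255)=(264*31+255)%997=463 -> [463]
  root = 463 != target 835
Candidate B: set leaf[3] = 4 -> leaves = [61, 32, 14, 4, 76, 43, 23, 15]
  L0: [61, 32, 14, 4, 76, 43, 23, 15]
  L1: h(61,32)=(61*31+32)%997=926 h(14,4)=(14*31+4)%997=438 h(76,43)=(76*31+43)%997=405 h(23,15)=(23*31+15)%997=728 -> [926, 438, 405, 728]
  L2: h(926,438)=(926*31+438)%997=231 h(405,728)=(405*31+728)%997=322 -> [231, 322]
  L3: h(231,322)=(231*31+322)%997=504 -> [504]
  root = 504 != target 835
Candidate C: set leaf[6] = 65 -> leaves = [61, 32, 14, 37, 76, 43, 65, 15]
  L0: [61, 32, 14, 37, 76, 43, 65, 15]
  L1: h(61,32)=(61*31+32)%997=926 h(14,37)=(14*31+37)%997=471 h(76,43)=(76*31+43)%997=405 h(65,15)=(65*31+15)%997=36 -> [926, 471, 405, 36]
  L2: h(926,471)=(926*31+471)%997=264 h(405,36)=(405*31+36)%997=627 -> [264, 627]
  L3: h(264,627)=(264*31+627)%997=835 -> [835]
  root = 835 == target 835  ** MATCH **
Candidate C produces the target root.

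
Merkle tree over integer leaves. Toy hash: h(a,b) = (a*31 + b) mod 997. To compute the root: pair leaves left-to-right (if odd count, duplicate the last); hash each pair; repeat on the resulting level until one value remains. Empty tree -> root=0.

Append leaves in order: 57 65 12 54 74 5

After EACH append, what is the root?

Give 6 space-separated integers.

Answer: 57 835 347 389 99 882

Derivation:
After append 57 (leaves=[57]):
  L0: [57]
  root=57
After append 65 (leaves=[57, 65]):
  L0: [57, 65]
  L1: h(57,65)=(57*31+65)%997=835 -> [835]
  root=835
After append 12 (leaves=[57, 65, 12]):
  L0: [57, 65, 12]
  L1: h(57,65)=(57*31+65)%997=835 h(12,12)=(12*31+12)%997=384 -> [835, 384]
  L2: h(835,384)=(835*31+384)%997=347 -> [347]
  root=347
After append 54 (leaves=[57, 65, 12, 54]):
  L0: [57, 65, 12, 54]
  L1: h(57,65)=(57*31+65)%997=835 h(12,54)=(12*31+54)%997=426 -> [835, 426]
  L2: h(835,426)=(835*31+426)%997=389 -> [389]
  root=389
After append 74 (leaves=[57, 65, 12, 54, 74]):
  L0: [57, 65, 12, 54, 74]
  L1: h(57,65)=(57*31+65)%997=835 h(12,54)=(12*31+54)%997=426 h(74,74)=(74*31+74)%997=374 -> [835, 426, 374]
  L2: h(835,426)=(835*31+426)%997=389 h(374,374)=(374*31+374)%997=4 -> [389, 4]
  L3: h(389,4)=(389*31+4)%997=99 -> [99]
  root=99
After append 5 (leaves=[57, 65, 12, 54, 74, 5]):
  L0: [57, 65, 12, 54, 74, 5]
  L1: h(57,65)=(57*31+65)%997=835 h(12,54)=(12*31+54)%997=426 h(74,5)=(74*31+5)%997=305 -> [835, 426, 305]
  L2: h(835,426)=(835*31+426)%997=389 h(305,305)=(305*31+305)%997=787 -> [389, 787]
  L3: h(389,787)=(389*31+787)%997=882 -> [882]
  root=882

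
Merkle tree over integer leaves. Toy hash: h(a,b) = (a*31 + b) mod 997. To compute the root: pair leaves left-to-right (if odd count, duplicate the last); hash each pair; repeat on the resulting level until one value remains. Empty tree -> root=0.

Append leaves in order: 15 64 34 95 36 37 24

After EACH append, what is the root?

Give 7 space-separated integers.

Answer: 15 529 538 599 598 630 245

Derivation:
After append 15 (leaves=[15]):
  L0: [15]
  root=15
After append 64 (leaves=[15, 64]):
  L0: [15, 64]
  L1: h(15,64)=(15*31+64)%997=529 -> [529]
  root=529
After append 34 (leaves=[15, 64, 34]):
  L0: [15, 64, 34]
  L1: h(15,64)=(15*31+64)%997=529 h(34,34)=(34*31+34)%997=91 -> [529, 91]
  L2: h(529,91)=(529*31+91)%997=538 -> [538]
  root=538
After append 95 (leaves=[15, 64, 34, 95]):
  L0: [15, 64, 34, 95]
  L1: h(15,64)=(15*31+64)%997=529 h(34,95)=(34*31+95)%997=152 -> [529, 152]
  L2: h(529,152)=(529*31+152)%997=599 -> [599]
  root=599
After append 36 (leaves=[15, 64, 34, 95, 36]):
  L0: [15, 64, 34, 95, 36]
  L1: h(15,64)=(15*31+64)%997=529 h(34,95)=(34*31+95)%997=152 h(36,36)=(36*31+36)%997=155 -> [529, 152, 155]
  L2: h(529,152)=(529*31+152)%997=599 h(155,155)=(155*31+155)%997=972 -> [599, 972]
  L3: h(599,972)=(599*31+972)%997=598 -> [598]
  root=598
After append 37 (leaves=[15, 64, 34, 95, 36, 37]):
  L0: [15, 64, 34, 95, 36, 37]
  L1: h(15,64)=(15*31+64)%997=529 h(34,95)=(34*31+95)%997=152 h(36,37)=(36*31+37)%997=156 -> [529, 152, 156]
  L2: h(529,152)=(529*31+152)%997=599 h(156,156)=(156*31+156)%997=7 -> [599, 7]
  L3: h(599,7)=(599*31+7)%997=630 -> [630]
  root=630
After append 24 (leaves=[15, 64, 34, 95, 36, 37, 24]):
  L0: [15, 64, 34, 95, 36, 37, 24]
  L1: h(15,64)=(15*31+64)%997=529 h(34,95)=(34*31+95)%997=152 h(36,37)=(36*31+37)%997=156 h(24,24)=(24*31+24)%997=768 -> [529, 152, 156, 768]
  L2: h(529,152)=(529*31+152)%997=599 h(156,768)=(156*31+768)%997=619 -> [599, 619]
  L3: h(599,619)=(599*31+619)%997=245 -> [245]
  root=245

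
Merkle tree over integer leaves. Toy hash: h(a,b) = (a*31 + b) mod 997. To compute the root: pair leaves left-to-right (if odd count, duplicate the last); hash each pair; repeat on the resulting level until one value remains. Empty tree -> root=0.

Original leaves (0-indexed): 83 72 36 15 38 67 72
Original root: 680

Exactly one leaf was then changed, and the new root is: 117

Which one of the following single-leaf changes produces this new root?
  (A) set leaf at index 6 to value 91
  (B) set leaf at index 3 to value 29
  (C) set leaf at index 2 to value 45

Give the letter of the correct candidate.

Answer: B

Derivation:
Original leaves: [83, 72, 36, 15, 38, 67, 72]
Target new root: 117
Try each candidate change and compute the resulting root:
Candidate A: set leaf[6] = 91 -> leaves = [83, 72, 36, 15, 38, 67, 91]
  L0: [83, 72, 36, 15, 38, 67, 91]
  L1: h(83,72)=(83*31+72)%997=651 h(36,15)=(36*31+15)%997=134 h(38,67)=(38*31+67)%997=248 h(91,91)=(91*31+91)%997=918 -> [651, 134, 248, 918]
  L2: h(651,134)=(651*31+134)%997=375 h(248,918)=(248*31+918)%997=630 -> [375, 630]
  L3: h(375,630)=(375*31+630)%997=291 -> [291]
  root = 291 != target 117
Candidate B: set leaf[3] = 29 -> leaves = [83, 72, 36, 29, 38, 67, 72]
  L0: [83, 72, 36, 29, 38, 67, 72]
  L1: h(83,72)=(83*31+72)%997=651 h(36,29)=(36*31+29)%997=148 h(38,67)=(38*31+67)%997=248 h(72,72)=(72*31+72)%997=310 -> [651, 148, 248, 310]
  L2: h(651,148)=(651*31+148)%997=389 h(248,310)=(248*31+310)%997=22 -> [389, 22]
  L3: h(389,22)=(389*31+22)%997=117 -> [117]
  root = 117 == target 117  ** MATCH **
Candidate C: set leaf[2] = 45 -> leaves = [83, 72, 45, 15, 38, 67, 72]
  L0: [83, 72, 45, 15, 38, 67, 72]
  L1: h(83,72)=(83*31+72)%997=651 h(45,15)=(45*31+15)%997=413 h(38,67)=(38*31+67)%997=248 h(72,72)=(72*31+72)%997=310 -> [651, 413, 248, 310]
  L2: h(651,413)=(651*31+413)%997=654 h(248,310)=(248*31+310)%997=22 -> [654, 22]
  L3: h(654,22)=(654*31+22)%997=356 -> [356]
  root = 356 != target 117
Candidate B produces the target root.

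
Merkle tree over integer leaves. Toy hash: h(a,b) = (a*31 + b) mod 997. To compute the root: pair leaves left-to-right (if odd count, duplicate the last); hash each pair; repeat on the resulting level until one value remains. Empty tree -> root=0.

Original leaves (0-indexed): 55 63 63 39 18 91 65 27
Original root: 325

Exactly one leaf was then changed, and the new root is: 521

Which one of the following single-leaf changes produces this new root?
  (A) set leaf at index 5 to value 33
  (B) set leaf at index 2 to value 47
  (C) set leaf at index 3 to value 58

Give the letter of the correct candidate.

Answer: A

Derivation:
Original leaves: [55, 63, 63, 39, 18, 91, 65, 27]
Target new root: 521
Try each candidate change and compute the resulting root:
Candidate A: set leaf[5] = 33 -> leaves = [55, 63, 63, 39, 18, 33, 65, 27]
  L0: [55, 63, 63, 39, 18, 33, 65, 27]
  L1: h(55,63)=(55*31+63)%997=771 h(63,39)=(63*31+39)%997=995 h(18,33)=(18*31+33)%997=591 h(65,27)=(65*31+27)%997=48 -> [771, 995, 591, 48]
  L2: h(771,995)=(771*31+995)%997=968 h(591,48)=(591*31+48)%997=423 -> [968, 423]
  L3: h(968,423)=(968*31+423)%997=521 -> [521]
  root = 521 == target 521  ** MATCH **
Candidate B: set leaf[2] = 47 -> leaves = [55, 63, 47, 39, 18, 91, 65, 27]
  L0: [55, 63, 47, 39, 18, 91, 65, 27]
  L1: h(55,63)=(55*31+63)%997=771 h(47,39)=(47*31+39)%997=499 h(18,91)=(18*31+91)%997=649 h(65,27)=(65*31+27)%997=48 -> [771, 499, 649, 48]
  L2: h(771,499)=(771*31+499)%997=472 h(649,48)=(649*31+48)%997=227 -> [472, 227]
  L3: h(472,227)=(472*31+227)%997=901 -> [901]
  root = 901 != target 521
Candidate C: set leaf[3] = 58 -> leaves = [55, 63, 63, 58, 18, 91, 65, 27]
  L0: [55, 63, 63, 58, 18, 91, 65, 27]
  L1: h(55,63)=(55*31+63)%997=771 h(63,58)=(63*31+58)%997=17 h(18,91)=(18*31+91)%997=649 h(65,27)=(65*31+27)%997=48 -> [771, 17, 649, 48]
  L2: h(771,17)=(771*31+17)%997=987 h(649,48)=(649*31+48)%997=227 -> [987, 227]
  L3: h(987,227)=(987*31+227)%997=914 -> [914]
  root = 914 != target 521
Candidate A produces the target root.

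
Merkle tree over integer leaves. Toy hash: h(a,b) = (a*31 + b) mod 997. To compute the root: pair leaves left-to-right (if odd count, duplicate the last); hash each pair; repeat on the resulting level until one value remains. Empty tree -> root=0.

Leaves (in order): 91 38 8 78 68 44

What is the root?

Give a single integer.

L0: [91, 38, 8, 78, 68, 44]
L1: h(91,38)=(91*31+38)%997=865 h(8,78)=(8*31+78)%997=326 h(68,44)=(68*31+44)%997=158 -> [865, 326, 158]
L2: h(865,326)=(865*31+326)%997=222 h(158,158)=(158*31+158)%997=71 -> [222, 71]
L3: h(222,71)=(222*31+71)%997=971 -> [971]

Answer: 971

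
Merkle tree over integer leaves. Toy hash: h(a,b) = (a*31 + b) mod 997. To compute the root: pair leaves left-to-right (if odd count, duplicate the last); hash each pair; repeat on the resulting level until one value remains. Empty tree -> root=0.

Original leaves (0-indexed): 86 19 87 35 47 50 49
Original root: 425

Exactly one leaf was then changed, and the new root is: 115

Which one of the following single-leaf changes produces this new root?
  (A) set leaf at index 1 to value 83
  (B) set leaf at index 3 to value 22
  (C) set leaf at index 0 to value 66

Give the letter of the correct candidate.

Answer: A

Derivation:
Original leaves: [86, 19, 87, 35, 47, 50, 49]
Target new root: 115
Try each candidate change and compute the resulting root:
Candidate A: set leaf[1] = 83 -> leaves = [86, 83, 87, 35, 47, 50, 49]
  L0: [86, 83, 87, 35, 47, 50, 49]
  L1: h(86,83)=(86*31+83)%997=755 h(87,35)=(87*31+35)%997=738 h(47,50)=(47*31+50)%997=510 h(49,49)=(49*31+49)%997=571 -> [755, 738, 510, 571]
  L2: h(755,738)=(755*31+738)%997=215 h(510,571)=(510*31+571)%997=429 -> [215, 429]
  L3: h(215,429)=(215*31+429)%997=115 -> [115]
  root = 115 == target 115  ** MATCH **
Candidate B: set leaf[3] = 22 -> leaves = [86, 19, 87, 22, 47, 50, 49]
  L0: [86, 19, 87, 22, 47, 50, 49]
  L1: h(86,19)=(86*31+19)%997=691 h(87,22)=(87*31+22)%997=725 h(47,50)=(47*31+50)%997=510 h(49,49)=(49*31+49)%997=571 -> [691, 725, 510, 571]
  L2: h(691,725)=(691*31+725)%997=212 h(510,571)=(510*31+571)%997=429 -> [212, 429]
  L3: h(212,429)=(212*31+429)%997=22 -> [22]
  root = 22 != target 115
Candidate C: set leaf[0] = 66 -> leaves = [66, 19, 87, 35, 47, 50, 49]
  L0: [66, 19, 87, 35, 47, 50, 49]
  L1: h(66,19)=(66*31+19)%997=71 h(87,35)=(87*31+35)%997=738 h(47,50)=(47*31+50)%997=510 h(49,49)=(49*31+49)%997=571 -> [71, 738, 510, 571]
  L2: h(71,738)=(71*31+738)%997=945 h(510,571)=(510*31+571)%997=429 -> [945, 429]
  L3: h(945,429)=(945*31+429)%997=811 -> [811]
  root = 811 != target 115
Candidate A produces the target root.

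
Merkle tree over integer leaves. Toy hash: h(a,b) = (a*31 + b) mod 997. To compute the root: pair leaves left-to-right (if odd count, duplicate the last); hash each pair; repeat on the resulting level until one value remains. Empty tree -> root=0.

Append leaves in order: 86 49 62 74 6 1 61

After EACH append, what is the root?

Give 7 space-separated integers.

After append 86 (leaves=[86]):
  L0: [86]
  root=86
After append 49 (leaves=[86, 49]):
  L0: [86, 49]
  L1: h(86,49)=(86*31+49)%997=721 -> [721]
  root=721
After append 62 (leaves=[86, 49, 62]):
  L0: [86, 49, 62]
  L1: h(86,49)=(86*31+49)%997=721 h(62,62)=(62*31+62)%997=987 -> [721, 987]
  L2: h(721,987)=(721*31+987)%997=407 -> [407]
  root=407
After append 74 (leaves=[86, 49, 62, 74]):
  L0: [86, 49, 62, 74]
  L1: h(86,49)=(86*31+49)%997=721 h(62,74)=(62*31+74)%997=2 -> [721, 2]
  L2: h(721,2)=(721*31+2)%997=419 -> [419]
  root=419
After append 6 (leaves=[86, 49, 62, 74, 6]):
  L0: [86, 49, 62, 74, 6]
  L1: h(86,49)=(86*31+49)%997=721 h(62,74)=(62*31+74)%997=2 h(6,6)=(6*31+6)%997=192 -> [721, 2, 192]
  L2: h(721,2)=(721*31+2)%997=419 h(192,192)=(192*31+192)%997=162 -> [419, 162]
  L3: h(419,162)=(419*31+162)%997=190 -> [190]
  root=190
After append 1 (leaves=[86, 49, 62, 74, 6, 1]):
  L0: [86, 49, 62, 74, 6, 1]
  L1: h(86,49)=(86*31+49)%997=721 h(62,74)=(62*31+74)%997=2 h(6,1)=(6*31+1)%997=187 -> [721, 2, 187]
  L2: h(721,2)=(721*31+2)%997=419 h(187,187)=(187*31+187)%997=2 -> [419, 2]
  L3: h(419,2)=(419*31+2)%997=30 -> [30]
  root=30
After append 61 (leaves=[86, 49, 62, 74, 6, 1, 61]):
  L0: [86, 49, 62, 74, 6, 1, 61]
  L1: h(86,49)=(86*31+49)%997=721 h(62,74)=(62*31+74)%997=2 h(6,1)=(6*31+1)%997=187 h(61,61)=(61*31+61)%997=955 -> [721, 2, 187, 955]
  L2: h(721,2)=(721*31+2)%997=419 h(187,955)=(187*31+955)%997=770 -> [419, 770]
  L3: h(419,770)=(419*31+770)%997=798 -> [798]
  root=798

Answer: 86 721 407 419 190 30 798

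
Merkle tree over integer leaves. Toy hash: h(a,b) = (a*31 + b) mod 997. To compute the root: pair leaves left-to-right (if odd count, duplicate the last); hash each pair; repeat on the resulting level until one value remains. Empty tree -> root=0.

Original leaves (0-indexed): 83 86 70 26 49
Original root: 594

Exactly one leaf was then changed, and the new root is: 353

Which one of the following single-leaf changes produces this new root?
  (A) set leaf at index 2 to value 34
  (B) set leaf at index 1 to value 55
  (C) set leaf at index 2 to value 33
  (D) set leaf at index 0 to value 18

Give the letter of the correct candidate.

Answer: D

Derivation:
Original leaves: [83, 86, 70, 26, 49]
Target new root: 353
Try each candidate change and compute the resulting root:
Candidate A: set leaf[2] = 34 -> leaves = [83, 86, 34, 26, 49]
  L0: [83, 86, 34, 26, 49]
  L1: h(83,86)=(83*31+86)%997=665 h(34,26)=(34*31+26)%997=83 h(49,49)=(49*31+49)%997=571 -> [665, 83, 571]
  L2: h(665,83)=(665*31+83)%997=758 h(571,571)=(571*31+571)%997=326 -> [758, 326]
  L3: h(758,326)=(758*31+326)%997=893 -> [893]
  root = 893 != target 353
Candidate B: set leaf[1] = 55 -> leaves = [83, 55, 70, 26, 49]
  L0: [83, 55, 70, 26, 49]
  L1: h(83,55)=(83*31+55)%997=634 h(70,26)=(70*31+26)%997=202 h(49,49)=(49*31+49)%997=571 -> [634, 202, 571]
  L2: h(634,202)=(634*31+202)%997=913 h(571,571)=(571*31+571)%997=326 -> [913, 326]
  L3: h(913,326)=(913*31+326)%997=713 -> [713]
  root = 713 != target 353
Candidate C: set leaf[2] = 33 -> leaves = [83, 86, 33, 26, 49]
  L0: [83, 86, 33, 26, 49]
  L1: h(83,86)=(83*31+86)%997=665 h(33,26)=(33*31+26)%997=52 h(49,49)=(49*31+49)%997=571 -> [665, 52, 571]
  L2: h(665,52)=(665*31+52)%997=727 h(571,571)=(571*31+571)%997=326 -> [727, 326]
  L3: h(727,326)=(727*31+326)%997=929 -> [929]
  root = 929 != target 353
Candidate D: set leaf[0] = 18 -> leaves = [18, 86, 70, 26, 49]
  L0: [18, 86, 70, 26, 49]
  L1: h(18,86)=(18*31+86)%997=644 h(70,26)=(70*31+26)%997=202 h(49,49)=(49*31+49)%997=571 -> [644, 202, 571]
  L2: h(644,202)=(644*31+202)%997=226 h(571,571)=(571*31+571)%997=326 -> [226, 326]
  L3: h(226,326)=(226*31+326)%997=353 -> [353]
  root = 353 == target 353  ** MATCH **
Candidate D produces the target root.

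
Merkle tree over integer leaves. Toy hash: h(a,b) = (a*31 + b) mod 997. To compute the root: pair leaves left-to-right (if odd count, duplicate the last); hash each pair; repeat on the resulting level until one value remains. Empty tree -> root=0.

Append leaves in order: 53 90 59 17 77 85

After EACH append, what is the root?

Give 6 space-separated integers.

After append 53 (leaves=[53]):
  L0: [53]
  root=53
After append 90 (leaves=[53, 90]):
  L0: [53, 90]
  L1: h(53,90)=(53*31+90)%997=736 -> [736]
  root=736
After append 59 (leaves=[53, 90, 59]):
  L0: [53, 90, 59]
  L1: h(53,90)=(53*31+90)%997=736 h(59,59)=(59*31+59)%997=891 -> [736, 891]
  L2: h(736,891)=(736*31+891)%997=776 -> [776]
  root=776
After append 17 (leaves=[53, 90, 59, 17]):
  L0: [53, 90, 59, 17]
  L1: h(53,90)=(53*31+90)%997=736 h(59,17)=(59*31+17)%997=849 -> [736, 849]
  L2: h(736,849)=(736*31+849)%997=734 -> [734]
  root=734
After append 77 (leaves=[53, 90, 59, 17, 77]):
  L0: [53, 90, 59, 17, 77]
  L1: h(53,90)=(53*31+90)%997=736 h(59,17)=(59*31+17)%997=849 h(77,77)=(77*31+77)%997=470 -> [736, 849, 470]
  L2: h(736,849)=(736*31+849)%997=734 h(470,470)=(470*31+470)%997=85 -> [734, 85]
  L3: h(734,85)=(734*31+85)%997=905 -> [905]
  root=905
After append 85 (leaves=[53, 90, 59, 17, 77, 85]):
  L0: [53, 90, 59, 17, 77, 85]
  L1: h(53,90)=(53*31+90)%997=736 h(59,17)=(59*31+17)%997=849 h(77,85)=(77*31+85)%997=478 -> [736, 849, 478]
  L2: h(736,849)=(736*31+849)%997=734 h(478,478)=(478*31+478)%997=341 -> [734, 341]
  L3: h(734,341)=(734*31+341)%997=164 -> [164]
  root=164

Answer: 53 736 776 734 905 164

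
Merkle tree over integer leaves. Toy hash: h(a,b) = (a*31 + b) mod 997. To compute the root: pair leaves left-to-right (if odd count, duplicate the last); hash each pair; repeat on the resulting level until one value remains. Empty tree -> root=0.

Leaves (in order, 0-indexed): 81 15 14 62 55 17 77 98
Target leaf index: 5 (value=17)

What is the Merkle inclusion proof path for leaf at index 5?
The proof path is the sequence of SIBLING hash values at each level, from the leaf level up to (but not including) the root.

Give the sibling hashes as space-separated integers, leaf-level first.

Answer: 55 491 39

Derivation:
L0 (leaves): [81, 15, 14, 62, 55, 17, 77, 98], target index=5
L1: h(81,15)=(81*31+15)%997=532 [pair 0] h(14,62)=(14*31+62)%997=496 [pair 1] h(55,17)=(55*31+17)%997=725 [pair 2] h(77,98)=(77*31+98)%997=491 [pair 3] -> [532, 496, 725, 491]
  Sibling for proof at L0: 55
L2: h(532,496)=(532*31+496)%997=39 [pair 0] h(725,491)=(725*31+491)%997=35 [pair 1] -> [39, 35]
  Sibling for proof at L1: 491
L3: h(39,35)=(39*31+35)%997=247 [pair 0] -> [247]
  Sibling for proof at L2: 39
Root: 247
Proof path (sibling hashes from leaf to root): [55, 491, 39]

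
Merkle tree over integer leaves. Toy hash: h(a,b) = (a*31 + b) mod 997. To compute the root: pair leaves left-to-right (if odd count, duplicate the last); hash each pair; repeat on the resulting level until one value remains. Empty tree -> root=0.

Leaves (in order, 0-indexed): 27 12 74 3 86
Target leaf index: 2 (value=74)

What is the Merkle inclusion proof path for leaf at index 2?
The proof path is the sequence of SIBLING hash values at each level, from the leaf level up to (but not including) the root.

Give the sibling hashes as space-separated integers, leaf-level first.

Answer: 3 849 328

Derivation:
L0 (leaves): [27, 12, 74, 3, 86], target index=2
L1: h(27,12)=(27*31+12)%997=849 [pair 0] h(74,3)=(74*31+3)%997=303 [pair 1] h(86,86)=(86*31+86)%997=758 [pair 2] -> [849, 303, 758]
  Sibling for proof at L0: 3
L2: h(849,303)=(849*31+303)%997=700 [pair 0] h(758,758)=(758*31+758)%997=328 [pair 1] -> [700, 328]
  Sibling for proof at L1: 849
L3: h(700,328)=(700*31+328)%997=94 [pair 0] -> [94]
  Sibling for proof at L2: 328
Root: 94
Proof path (sibling hashes from leaf to root): [3, 849, 328]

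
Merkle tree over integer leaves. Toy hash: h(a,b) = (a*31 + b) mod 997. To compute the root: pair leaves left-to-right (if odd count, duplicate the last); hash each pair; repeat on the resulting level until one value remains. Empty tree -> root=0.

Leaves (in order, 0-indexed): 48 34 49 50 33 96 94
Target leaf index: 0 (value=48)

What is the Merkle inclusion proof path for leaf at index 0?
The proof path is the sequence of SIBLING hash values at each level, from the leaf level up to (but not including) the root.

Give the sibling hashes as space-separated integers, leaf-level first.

Answer: 34 572 808

Derivation:
L0 (leaves): [48, 34, 49, 50, 33, 96, 94], target index=0
L1: h(48,34)=(48*31+34)%997=525 [pair 0] h(49,50)=(49*31+50)%997=572 [pair 1] h(33,96)=(33*31+96)%997=122 [pair 2] h(94,94)=(94*31+94)%997=17 [pair 3] -> [525, 572, 122, 17]
  Sibling for proof at L0: 34
L2: h(525,572)=(525*31+572)%997=895 [pair 0] h(122,17)=(122*31+17)%997=808 [pair 1] -> [895, 808]
  Sibling for proof at L1: 572
L3: h(895,808)=(895*31+808)%997=637 [pair 0] -> [637]
  Sibling for proof at L2: 808
Root: 637
Proof path (sibling hashes from leaf to root): [34, 572, 808]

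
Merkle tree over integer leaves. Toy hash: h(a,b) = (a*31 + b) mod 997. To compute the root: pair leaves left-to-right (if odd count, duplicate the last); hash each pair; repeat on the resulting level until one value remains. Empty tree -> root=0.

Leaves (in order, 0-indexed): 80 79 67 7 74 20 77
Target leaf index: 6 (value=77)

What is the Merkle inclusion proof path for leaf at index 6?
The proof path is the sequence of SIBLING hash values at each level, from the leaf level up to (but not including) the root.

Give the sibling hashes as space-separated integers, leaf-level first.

Answer: 77 320 656

Derivation:
L0 (leaves): [80, 79, 67, 7, 74, 20, 77], target index=6
L1: h(80,79)=(80*31+79)%997=565 [pair 0] h(67,7)=(67*31+7)%997=90 [pair 1] h(74,20)=(74*31+20)%997=320 [pair 2] h(77,77)=(77*31+77)%997=470 [pair 3] -> [565, 90, 320, 470]
  Sibling for proof at L0: 77
L2: h(565,90)=(565*31+90)%997=656 [pair 0] h(320,470)=(320*31+470)%997=420 [pair 1] -> [656, 420]
  Sibling for proof at L1: 320
L3: h(656,420)=(656*31+420)%997=816 [pair 0] -> [816]
  Sibling for proof at L2: 656
Root: 816
Proof path (sibling hashes from leaf to root): [77, 320, 656]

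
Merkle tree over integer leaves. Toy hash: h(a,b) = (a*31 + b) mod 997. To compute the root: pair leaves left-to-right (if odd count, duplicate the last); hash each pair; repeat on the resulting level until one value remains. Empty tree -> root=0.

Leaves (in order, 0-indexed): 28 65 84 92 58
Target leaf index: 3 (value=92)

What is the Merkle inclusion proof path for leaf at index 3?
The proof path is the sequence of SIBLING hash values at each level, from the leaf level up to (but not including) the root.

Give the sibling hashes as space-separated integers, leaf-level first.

Answer: 84 933 569

Derivation:
L0 (leaves): [28, 65, 84, 92, 58], target index=3
L1: h(28,65)=(28*31+65)%997=933 [pair 0] h(84,92)=(84*31+92)%997=702 [pair 1] h(58,58)=(58*31+58)%997=859 [pair 2] -> [933, 702, 859]
  Sibling for proof at L0: 84
L2: h(933,702)=(933*31+702)%997=712 [pair 0] h(859,859)=(859*31+859)%997=569 [pair 1] -> [712, 569]
  Sibling for proof at L1: 933
L3: h(712,569)=(712*31+569)%997=707 [pair 0] -> [707]
  Sibling for proof at L2: 569
Root: 707
Proof path (sibling hashes from leaf to root): [84, 933, 569]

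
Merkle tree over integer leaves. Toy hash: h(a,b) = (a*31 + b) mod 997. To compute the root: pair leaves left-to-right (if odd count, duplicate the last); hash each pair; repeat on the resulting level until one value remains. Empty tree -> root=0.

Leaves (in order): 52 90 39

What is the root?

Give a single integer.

L0: [52, 90, 39]
L1: h(52,90)=(52*31+90)%997=705 h(39,39)=(39*31+39)%997=251 -> [705, 251]
L2: h(705,251)=(705*31+251)%997=172 -> [172]

Answer: 172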